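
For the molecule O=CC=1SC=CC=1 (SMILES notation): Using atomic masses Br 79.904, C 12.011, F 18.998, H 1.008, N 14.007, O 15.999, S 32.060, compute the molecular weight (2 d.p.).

First, the molecular formula is C5H4OS (counting implicit H from valence).
  C: 5 × 12.011 = 60.055
  H: 4 × 1.008 = 4.032
  O: 1 × 15.999 = 15.999
  S: 1 × 32.060 = 32.060
Sum: 5×12.011 + 4×1.008 + 1×15.999 + 1×32.060 = 112.146 → 112.15 g/mol.

112.15 g/mol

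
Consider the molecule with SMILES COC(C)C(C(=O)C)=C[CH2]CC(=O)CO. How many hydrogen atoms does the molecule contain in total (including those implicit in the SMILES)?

Walk through each heavy atom and fill implicit hydrogens from standard valence (C 4, N 3, O 2, S 2, halogen 1):
  atom 1: C, bond orders sum to 1 (valence 4) → 3 H
  atom 2: O, bond orders sum to 2 (valence 2) → 0 H
  atom 3: C, bond orders sum to 3 (valence 4) → 1 H
  atom 4: C, bond orders sum to 1 (valence 4) → 3 H
  atom 5: C, bond orders sum to 4 (valence 4) → 0 H
  atom 6: C, bond orders sum to 4 (valence 4) → 0 H
  atom 7: O, bond orders sum to 2 (valence 2) → 0 H
  atom 8: C, bond orders sum to 1 (valence 4) → 3 H
  atom 9: C, bond orders sum to 3 (valence 4) → 1 H
  atom 10: C with explicit H count 2
  atom 11: C, bond orders sum to 2 (valence 4) → 2 H
  atom 12: C, bond orders sum to 4 (valence 4) → 0 H
  atom 13: O, bond orders sum to 2 (valence 2) → 0 H
  atom 14: C, bond orders sum to 2 (valence 4) → 2 H
  atom 15: O, bond orders sum to 1 (valence 2) → 1 H
Total hydrogens: 18.

18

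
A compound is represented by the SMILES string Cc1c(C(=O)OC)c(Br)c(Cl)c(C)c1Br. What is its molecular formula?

Walk through each heavy atom and fill implicit hydrogens from standard valence (C 4, N 3, O 2, S 2, halogen 1); for lowercase aromatic atoms, an aromatic c carries 1 H when it has two neighbours and 0 H with three, and aromatic n carries 0 H:
  atom 1: C, bond orders sum to 1 (valence 4) → 3 H
  atom 2: aromatic c, 3 neighbours → 0 H
  atom 3: aromatic c, 3 neighbours → 0 H
  atom 4: C, bond orders sum to 4 (valence 4) → 0 H
  atom 5: O, bond orders sum to 2 (valence 2) → 0 H
  atom 6: O, bond orders sum to 2 (valence 2) → 0 H
  atom 7: C, bond orders sum to 1 (valence 4) → 3 H
  atom 8: aromatic c, 3 neighbours → 0 H
  atom 9: Br (halogen, monovalent) → 0 H
  atom 10: aromatic c, 3 neighbours → 0 H
  atom 11: Cl (halogen, monovalent) → 0 H
  atom 12: aromatic c, 3 neighbours → 0 H
  atom 13: C, bond orders sum to 1 (valence 4) → 3 H
  atom 14: aromatic c, 3 neighbours → 0 H
  atom 15: Br (halogen, monovalent) → 0 H
Totals → C:10, H:9, Br:2, Cl:1, O:2.

C10H9Br2ClO2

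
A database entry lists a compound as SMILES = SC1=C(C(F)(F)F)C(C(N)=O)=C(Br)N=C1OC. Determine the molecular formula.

Walk through each heavy atom and fill implicit hydrogens from standard valence (C 4, N 3, O 2, S 2, halogen 1):
  atom 1: S, bond orders sum to 1 (valence 2) → 1 H
  atom 2: C, bond orders sum to 4 (valence 4) → 0 H
  atom 3: C, bond orders sum to 4 (valence 4) → 0 H
  atom 4: C, bond orders sum to 4 (valence 4) → 0 H
  atom 5: F (halogen, monovalent) → 0 H
  atom 6: F (halogen, monovalent) → 0 H
  atom 7: F (halogen, monovalent) → 0 H
  atom 8: C, bond orders sum to 4 (valence 4) → 0 H
  atom 9: C, bond orders sum to 4 (valence 4) → 0 H
  atom 10: N, bond orders sum to 1 (valence 3) → 2 H
  atom 11: O, bond orders sum to 2 (valence 2) → 0 H
  atom 12: C, bond orders sum to 4 (valence 4) → 0 H
  atom 13: Br (halogen, monovalent) → 0 H
  atom 14: N, bond orders sum to 3 (valence 3) → 0 H
  atom 15: C, bond orders sum to 4 (valence 4) → 0 H
  atom 16: O, bond orders sum to 2 (valence 2) → 0 H
  atom 17: C, bond orders sum to 1 (valence 4) → 3 H
Totals → C:8, H:6, Br:1, F:3, N:2, O:2, S:1.
In Hill order: C8H6BrF3N2O2S.

C8H6BrF3N2O2S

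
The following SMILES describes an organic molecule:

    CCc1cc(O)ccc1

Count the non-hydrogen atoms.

9

Every atom symbol written in the SMILES (organic subset) is one heavy atom; implicit H are not written.
Heavy atoms by element → C:8, O:1.
Total: 9.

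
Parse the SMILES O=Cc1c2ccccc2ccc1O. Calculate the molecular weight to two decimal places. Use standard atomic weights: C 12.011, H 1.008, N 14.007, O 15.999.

172.18 g/mol

First, the molecular formula is C11H8O2 (counting implicit H from valence).
  C: 11 × 12.011 = 132.121
  H: 8 × 1.008 = 8.064
  O: 2 × 15.999 = 31.998
Sum: 11×12.011 + 8×1.008 + 2×15.999 = 172.183 → 172.18 g/mol.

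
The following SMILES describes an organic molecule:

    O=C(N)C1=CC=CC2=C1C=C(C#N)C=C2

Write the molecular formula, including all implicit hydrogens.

C12H8N2O

Walk through each heavy atom and fill implicit hydrogens from standard valence (C 4, N 3, O 2, S 2, halogen 1):
  atom 1: O, bond orders sum to 2 (valence 2) → 0 H
  atom 2: C, bond orders sum to 4 (valence 4) → 0 H
  atom 3: N, bond orders sum to 1 (valence 3) → 2 H
  atom 4: C, bond orders sum to 4 (valence 4) → 0 H
  atom 5: C, bond orders sum to 3 (valence 4) → 1 H
  atom 6: C, bond orders sum to 3 (valence 4) → 1 H
  atom 7: C, bond orders sum to 3 (valence 4) → 1 H
  atom 8: C, bond orders sum to 4 (valence 4) → 0 H
  atom 9: C, bond orders sum to 4 (valence 4) → 0 H
  atom 10: C, bond orders sum to 3 (valence 4) → 1 H
  atom 11: C, bond orders sum to 4 (valence 4) → 0 H
  atom 12: C, bond orders sum to 4 (valence 4) → 0 H
  atom 13: N, bond orders sum to 3 (valence 3) → 0 H
  atom 14: C, bond orders sum to 3 (valence 4) → 1 H
  atom 15: C, bond orders sum to 3 (valence 4) → 1 H
Totals → C:12, H:8, N:2, O:1.
In Hill order: C12H8N2O.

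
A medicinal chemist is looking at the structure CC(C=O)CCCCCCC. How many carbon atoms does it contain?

Count every carbon token in the SMILES (each C, including those in ring-closure positions and inside branches).
Carbon count: 10.

10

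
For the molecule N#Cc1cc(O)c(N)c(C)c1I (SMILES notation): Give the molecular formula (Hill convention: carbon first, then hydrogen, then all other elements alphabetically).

Walk through each heavy atom and fill implicit hydrogens from standard valence (C 4, N 3, O 2, S 2, halogen 1); for lowercase aromatic atoms, an aromatic c carries 1 H when it has two neighbours and 0 H with three, and aromatic n carries 0 H:
  atom 1: N, bond orders sum to 3 (valence 3) → 0 H
  atom 2: C, bond orders sum to 4 (valence 4) → 0 H
  atom 3: aromatic c, 3 neighbours → 0 H
  atom 4: aromatic c, 2 neighbours → 1 H
  atom 5: aromatic c, 3 neighbours → 0 H
  atom 6: O, bond orders sum to 1 (valence 2) → 1 H
  atom 7: aromatic c, 3 neighbours → 0 H
  atom 8: N, bond orders sum to 1 (valence 3) → 2 H
  atom 9: aromatic c, 3 neighbours → 0 H
  atom 10: C, bond orders sum to 1 (valence 4) → 3 H
  atom 11: aromatic c, 3 neighbours → 0 H
  atom 12: I (halogen, monovalent) → 0 H
Totals → C:8, H:7, I:1, N:2, O:1.

C8H7IN2O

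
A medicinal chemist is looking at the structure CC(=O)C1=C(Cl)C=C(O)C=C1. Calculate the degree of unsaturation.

5

Degree of unsaturation = (number of rings) + (number of π bonds).
Ring closures in the SMILES: 1.
π bonds: 4 double bonds (each 1 DoU) → 4 DoU from unsaturation.
Total DoU = 1 + 4 = 5.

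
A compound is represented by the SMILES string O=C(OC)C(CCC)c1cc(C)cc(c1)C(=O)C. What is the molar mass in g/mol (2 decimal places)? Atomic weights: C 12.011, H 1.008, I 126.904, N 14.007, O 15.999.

First, the molecular formula is C15H20O3 (counting implicit H from valence).
  C: 15 × 12.011 = 180.165
  H: 20 × 1.008 = 20.160
  O: 3 × 15.999 = 47.997
Sum: 15×12.011 + 20×1.008 + 3×15.999 = 248.322 → 248.32 g/mol.

248.32 g/mol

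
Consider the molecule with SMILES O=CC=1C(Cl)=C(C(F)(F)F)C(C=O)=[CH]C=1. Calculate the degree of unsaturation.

Molecular formula: C9H4ClF3O2.
DoU = (2C + 2 + N − H − X) / 2, where X is the halogen count and O/S are ignored.
    = (2·9 + 2 + 0 − 4 − 4) / 2 = 12 / 2 = 6.

6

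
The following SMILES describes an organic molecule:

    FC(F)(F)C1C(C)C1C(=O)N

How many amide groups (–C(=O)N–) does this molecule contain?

1

The amide motif appears at heavy-atom position 9 in the SMILES.
Amide count: 1.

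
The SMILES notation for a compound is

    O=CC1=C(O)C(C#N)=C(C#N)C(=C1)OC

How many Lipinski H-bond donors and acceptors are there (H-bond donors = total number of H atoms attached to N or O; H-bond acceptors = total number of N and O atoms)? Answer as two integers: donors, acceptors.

Donors: find every N or O and count the H atoms it carries.
  atom 1 (O): bond orders sum to 2 → 0 H
  atom 5 (O): bond orders sum to 1 → 1 H
  atom 8 (N): bond orders sum to 3 → 0 H
  atom 11 (N): bond orders sum to 3 → 0 H
  atom 14 (O): bond orders sum to 2 → 0 H
Lipinski HBD = 1.
Acceptors: N atoms = 2, O atoms = 3 → HBA = 5.

1, 5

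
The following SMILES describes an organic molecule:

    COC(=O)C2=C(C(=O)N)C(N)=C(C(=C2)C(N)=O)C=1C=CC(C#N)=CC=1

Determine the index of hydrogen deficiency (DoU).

Degree of unsaturation = (number of rings) + (number of π bonds).
Ring closures in the SMILES: 2.
π bonds: 9 double bonds (each 1 DoU), 1 triple bond (each 2 DoU) → 11 DoU from unsaturation.
Total DoU = 2 + 11 = 13.

13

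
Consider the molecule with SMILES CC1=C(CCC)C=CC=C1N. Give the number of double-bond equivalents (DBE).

Degree of unsaturation = (number of rings) + (number of π bonds).
Ring closures in the SMILES: 1.
π bonds: 3 double bonds (each 1 DoU) → 3 DoU from unsaturation.
Total DoU = 1 + 3 = 4.

4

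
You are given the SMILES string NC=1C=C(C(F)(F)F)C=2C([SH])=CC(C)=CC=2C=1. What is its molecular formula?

Walk through each heavy atom and fill implicit hydrogens from standard valence (C 4, N 3, O 2, S 2, halogen 1):
  atom 1: N, bond orders sum to 1 (valence 3) → 2 H
  atom 2: C, bond orders sum to 4 (valence 4) → 0 H
  atom 3: C, bond orders sum to 3 (valence 4) → 1 H
  atom 4: C, bond orders sum to 4 (valence 4) → 0 H
  atom 5: C, bond orders sum to 4 (valence 4) → 0 H
  atom 6: F (halogen, monovalent) → 0 H
  atom 7: F (halogen, monovalent) → 0 H
  atom 8: F (halogen, monovalent) → 0 H
  atom 9: C, bond orders sum to 4 (valence 4) → 0 H
  atom 10: C, bond orders sum to 4 (valence 4) → 0 H
  atom 11: S with explicit H count 1
  atom 12: C, bond orders sum to 3 (valence 4) → 1 H
  atom 13: C, bond orders sum to 4 (valence 4) → 0 H
  atom 14: C, bond orders sum to 1 (valence 4) → 3 H
  atom 15: C, bond orders sum to 3 (valence 4) → 1 H
  atom 16: C, bond orders sum to 4 (valence 4) → 0 H
  atom 17: C, bond orders sum to 3 (valence 4) → 1 H
Totals → C:12, H:10, F:3, N:1, S:1.
In Hill order: C12H10F3NS.

C12H10F3NS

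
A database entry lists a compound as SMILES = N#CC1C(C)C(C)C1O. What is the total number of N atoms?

Scan the SMILES for N atoms (remember two-letter symbols like Cl and Br are single atoms).
Nitrogen count: 1.

1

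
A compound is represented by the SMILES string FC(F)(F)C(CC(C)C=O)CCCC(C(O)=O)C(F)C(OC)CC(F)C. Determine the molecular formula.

C17H27F5O4

Walk through each heavy atom and fill implicit hydrogens from standard valence (C 4, N 3, O 2, S 2, halogen 1):
  atom 1: F (halogen, monovalent) → 0 H
  atom 2: C, bond orders sum to 4 (valence 4) → 0 H
  atom 3: F (halogen, monovalent) → 0 H
  atom 4: F (halogen, monovalent) → 0 H
  atom 5: C, bond orders sum to 3 (valence 4) → 1 H
  atom 6: C, bond orders sum to 2 (valence 4) → 2 H
  atom 7: C, bond orders sum to 3 (valence 4) → 1 H
  atom 8: C, bond orders sum to 1 (valence 4) → 3 H
  atom 9: C, bond orders sum to 3 (valence 4) → 1 H
  atom 10: O, bond orders sum to 2 (valence 2) → 0 H
  atom 11: C, bond orders sum to 2 (valence 4) → 2 H
  atom 12: C, bond orders sum to 2 (valence 4) → 2 H
  atom 13: C, bond orders sum to 2 (valence 4) → 2 H
  atom 14: C, bond orders sum to 3 (valence 4) → 1 H
  atom 15: C, bond orders sum to 4 (valence 4) → 0 H
  atom 16: O, bond orders sum to 1 (valence 2) → 1 H
  atom 17: O, bond orders sum to 2 (valence 2) → 0 H
  atom 18: C, bond orders sum to 3 (valence 4) → 1 H
  atom 19: F (halogen, monovalent) → 0 H
  atom 20: C, bond orders sum to 3 (valence 4) → 1 H
  atom 21: O, bond orders sum to 2 (valence 2) → 0 H
  atom 22: C, bond orders sum to 1 (valence 4) → 3 H
  atom 23: C, bond orders sum to 2 (valence 4) → 2 H
  atom 24: C, bond orders sum to 3 (valence 4) → 1 H
  atom 25: F (halogen, monovalent) → 0 H
  atom 26: C, bond orders sum to 1 (valence 4) → 3 H
Totals → C:17, H:27, F:5, O:4.
In Hill order: C17H27F5O4.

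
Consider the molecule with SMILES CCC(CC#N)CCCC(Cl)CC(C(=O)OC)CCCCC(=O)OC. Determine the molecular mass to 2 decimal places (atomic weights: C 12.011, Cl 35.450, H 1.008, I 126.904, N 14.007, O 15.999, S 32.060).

373.92 g/mol

First, the molecular formula is C19H32ClNO4 (counting implicit H from valence).
  C: 19 × 12.011 = 228.209
  Cl: 1 × 35.450 = 35.450
  H: 32 × 1.008 = 32.256
  N: 1 × 14.007 = 14.007
  O: 4 × 15.999 = 63.996
Sum: 19×12.011 + 1×35.450 + 32×1.008 + 1×14.007 + 4×15.999 = 373.918 → 373.92 g/mol.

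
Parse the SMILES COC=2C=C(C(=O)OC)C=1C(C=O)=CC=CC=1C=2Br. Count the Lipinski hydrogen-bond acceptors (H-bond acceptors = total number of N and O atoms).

4

N atoms: 0; O atoms: 4.
Lipinski HBA = 0 + 4 = 4.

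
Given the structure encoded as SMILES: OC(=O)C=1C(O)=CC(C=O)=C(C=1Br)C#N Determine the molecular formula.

Walk through each heavy atom and fill implicit hydrogens from standard valence (C 4, N 3, O 2, S 2, halogen 1):
  atom 1: O, bond orders sum to 1 (valence 2) → 1 H
  atom 2: C, bond orders sum to 4 (valence 4) → 0 H
  atom 3: O, bond orders sum to 2 (valence 2) → 0 H
  atom 4: C, bond orders sum to 4 (valence 4) → 0 H
  atom 5: C, bond orders sum to 4 (valence 4) → 0 H
  atom 6: O, bond orders sum to 1 (valence 2) → 1 H
  atom 7: C, bond orders sum to 3 (valence 4) → 1 H
  atom 8: C, bond orders sum to 4 (valence 4) → 0 H
  atom 9: C, bond orders sum to 3 (valence 4) → 1 H
  atom 10: O, bond orders sum to 2 (valence 2) → 0 H
  atom 11: C, bond orders sum to 4 (valence 4) → 0 H
  atom 12: C, bond orders sum to 4 (valence 4) → 0 H
  atom 13: Br (halogen, monovalent) → 0 H
  atom 14: C, bond orders sum to 4 (valence 4) → 0 H
  atom 15: N, bond orders sum to 3 (valence 3) → 0 H
Totals → C:9, H:4, Br:1, N:1, O:4.

C9H4BrNO4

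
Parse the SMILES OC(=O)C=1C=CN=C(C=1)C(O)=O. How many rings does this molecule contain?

1

In SMILES, each pair of matching ring-closure digits denotes one ring-closing bond; the number of such bonds equals the number of independent rings.
Ring-closure bonds here: 1.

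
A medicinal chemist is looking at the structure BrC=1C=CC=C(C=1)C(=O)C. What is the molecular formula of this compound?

C8H7BrO

Walk through each heavy atom and fill implicit hydrogens from standard valence (C 4, N 3, O 2, S 2, halogen 1):
  atom 1: Br (halogen, monovalent) → 0 H
  atom 2: C, bond orders sum to 4 (valence 4) → 0 H
  atom 3: C, bond orders sum to 3 (valence 4) → 1 H
  atom 4: C, bond orders sum to 3 (valence 4) → 1 H
  atom 5: C, bond orders sum to 3 (valence 4) → 1 H
  atom 6: C, bond orders sum to 4 (valence 4) → 0 H
  atom 7: C, bond orders sum to 3 (valence 4) → 1 H
  atom 8: C, bond orders sum to 4 (valence 4) → 0 H
  atom 9: O, bond orders sum to 2 (valence 2) → 0 H
  atom 10: C, bond orders sum to 1 (valence 4) → 3 H
Totals → C:8, H:7, Br:1, O:1.
In Hill order: C8H7BrO.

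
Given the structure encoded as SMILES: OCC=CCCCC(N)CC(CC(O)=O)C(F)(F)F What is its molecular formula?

Walk through each heavy atom and fill implicit hydrogens from standard valence (C 4, N 3, O 2, S 2, halogen 1):
  atom 1: O, bond orders sum to 1 (valence 2) → 1 H
  atom 2: C, bond orders sum to 2 (valence 4) → 2 H
  atom 3: C, bond orders sum to 3 (valence 4) → 1 H
  atom 4: C, bond orders sum to 3 (valence 4) → 1 H
  atom 5: C, bond orders sum to 2 (valence 4) → 2 H
  atom 6: C, bond orders sum to 2 (valence 4) → 2 H
  atom 7: C, bond orders sum to 2 (valence 4) → 2 H
  atom 8: C, bond orders sum to 3 (valence 4) → 1 H
  atom 9: N, bond orders sum to 1 (valence 3) → 2 H
  atom 10: C, bond orders sum to 2 (valence 4) → 2 H
  atom 11: C, bond orders sum to 3 (valence 4) → 1 H
  atom 12: C, bond orders sum to 2 (valence 4) → 2 H
  atom 13: C, bond orders sum to 4 (valence 4) → 0 H
  atom 14: O, bond orders sum to 1 (valence 2) → 1 H
  atom 15: O, bond orders sum to 2 (valence 2) → 0 H
  atom 16: C, bond orders sum to 4 (valence 4) → 0 H
  atom 17: F (halogen, monovalent) → 0 H
  atom 18: F (halogen, monovalent) → 0 H
  atom 19: F (halogen, monovalent) → 0 H
Totals → C:12, H:20, F:3, N:1, O:3.

C12H20F3NO3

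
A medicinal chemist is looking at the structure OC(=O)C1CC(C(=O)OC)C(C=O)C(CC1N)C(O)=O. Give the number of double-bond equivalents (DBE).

Degree of unsaturation = (number of rings) + (number of π bonds).
Ring closures in the SMILES: 1.
π bonds: 4 double bonds (each 1 DoU) → 4 DoU from unsaturation.
Total DoU = 1 + 4 = 5.

5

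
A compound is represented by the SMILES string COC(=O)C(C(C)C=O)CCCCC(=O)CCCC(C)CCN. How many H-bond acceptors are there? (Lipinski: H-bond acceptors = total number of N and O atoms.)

5

N atoms: 1; O atoms: 4.
Lipinski HBA = 1 + 4 = 5.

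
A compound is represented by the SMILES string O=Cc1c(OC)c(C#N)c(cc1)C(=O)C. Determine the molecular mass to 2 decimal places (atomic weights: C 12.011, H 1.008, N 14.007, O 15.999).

First, the molecular formula is C11H9NO3 (counting implicit H from valence).
  C: 11 × 12.011 = 132.121
  H: 9 × 1.008 = 9.072
  N: 1 × 14.007 = 14.007
  O: 3 × 15.999 = 47.997
Sum: 11×12.011 + 9×1.008 + 1×14.007 + 3×15.999 = 203.197 → 203.20 g/mol.

203.20 g/mol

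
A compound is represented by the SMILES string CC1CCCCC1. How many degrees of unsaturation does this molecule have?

Degree of unsaturation = (number of rings) + (number of π bonds).
Ring closures in the SMILES: 1.
π bonds: none → 0 DoU from unsaturation.
Total DoU = 1 + 0 = 1.

1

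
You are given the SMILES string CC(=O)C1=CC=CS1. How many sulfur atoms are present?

Scan the SMILES for S atoms (remember two-letter symbols like Cl and Br are single atoms).
Sulfur count: 1.

1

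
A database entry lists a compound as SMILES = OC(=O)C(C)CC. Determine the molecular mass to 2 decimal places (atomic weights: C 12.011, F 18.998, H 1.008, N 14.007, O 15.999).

102.13 g/mol

First, the molecular formula is C5H10O2 (counting implicit H from valence).
  C: 5 × 12.011 = 60.055
  H: 10 × 1.008 = 10.080
  O: 2 × 15.999 = 31.998
Sum: 5×12.011 + 10×1.008 + 2×15.999 = 102.133 → 102.13 g/mol.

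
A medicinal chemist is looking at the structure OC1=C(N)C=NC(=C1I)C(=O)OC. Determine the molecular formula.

Walk through each heavy atom and fill implicit hydrogens from standard valence (C 4, N 3, O 2, S 2, halogen 1):
  atom 1: O, bond orders sum to 1 (valence 2) → 1 H
  atom 2: C, bond orders sum to 4 (valence 4) → 0 H
  atom 3: C, bond orders sum to 4 (valence 4) → 0 H
  atom 4: N, bond orders sum to 1 (valence 3) → 2 H
  atom 5: C, bond orders sum to 3 (valence 4) → 1 H
  atom 6: N, bond orders sum to 3 (valence 3) → 0 H
  atom 7: C, bond orders sum to 4 (valence 4) → 0 H
  atom 8: C, bond orders sum to 4 (valence 4) → 0 H
  atom 9: I (halogen, monovalent) → 0 H
  atom 10: C, bond orders sum to 4 (valence 4) → 0 H
  atom 11: O, bond orders sum to 2 (valence 2) → 0 H
  atom 12: O, bond orders sum to 2 (valence 2) → 0 H
  atom 13: C, bond orders sum to 1 (valence 4) → 3 H
Totals → C:7, H:7, I:1, N:2, O:3.
In Hill order: C7H7IN2O3.

C7H7IN2O3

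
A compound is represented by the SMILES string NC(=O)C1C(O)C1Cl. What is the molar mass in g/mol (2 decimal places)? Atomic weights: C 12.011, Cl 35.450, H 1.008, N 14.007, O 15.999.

First, the molecular formula is C4H6ClNO2 (counting implicit H from valence).
  C: 4 × 12.011 = 48.044
  Cl: 1 × 35.450 = 35.450
  H: 6 × 1.008 = 6.048
  N: 1 × 14.007 = 14.007
  O: 2 × 15.999 = 31.998
Sum: 4×12.011 + 1×35.450 + 6×1.008 + 1×14.007 + 2×15.999 = 135.547 → 135.55 g/mol.

135.55 g/mol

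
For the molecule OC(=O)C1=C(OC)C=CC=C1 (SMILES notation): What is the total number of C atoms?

8

Count every carbon token in the SMILES (each C, including those in ring-closure positions and inside branches).
Carbon count: 8.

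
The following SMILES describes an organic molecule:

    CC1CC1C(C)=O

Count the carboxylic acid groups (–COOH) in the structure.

Scan the SMILES for the carboxylic acid motif — none present.
Groups that are present: 1 ketone.

0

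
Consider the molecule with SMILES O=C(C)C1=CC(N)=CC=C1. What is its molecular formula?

C8H9NO

Walk through each heavy atom and fill implicit hydrogens from standard valence (C 4, N 3, O 2, S 2, halogen 1):
  atom 1: O, bond orders sum to 2 (valence 2) → 0 H
  atom 2: C, bond orders sum to 4 (valence 4) → 0 H
  atom 3: C, bond orders sum to 1 (valence 4) → 3 H
  atom 4: C, bond orders sum to 4 (valence 4) → 0 H
  atom 5: C, bond orders sum to 3 (valence 4) → 1 H
  atom 6: C, bond orders sum to 4 (valence 4) → 0 H
  atom 7: N, bond orders sum to 1 (valence 3) → 2 H
  atom 8: C, bond orders sum to 3 (valence 4) → 1 H
  atom 9: C, bond orders sum to 3 (valence 4) → 1 H
  atom 10: C, bond orders sum to 3 (valence 4) → 1 H
Totals → C:8, H:9, N:1, O:1.
In Hill order: C8H9NO.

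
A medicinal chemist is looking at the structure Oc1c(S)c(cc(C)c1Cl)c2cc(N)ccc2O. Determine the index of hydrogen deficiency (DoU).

8

Molecular formula: C13H12ClNO2S.
DoU = (2C + 2 + N − H − X) / 2, where X is the halogen count and O/S are ignored.
    = (2·13 + 2 + 1 − 12 − 1) / 2 = 16 / 2 = 8.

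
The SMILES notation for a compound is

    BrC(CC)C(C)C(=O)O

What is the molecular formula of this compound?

C6H11BrO2

Walk through each heavy atom and fill implicit hydrogens from standard valence (C 4, N 3, O 2, S 2, halogen 1):
  atom 1: Br (halogen, monovalent) → 0 H
  atom 2: C, bond orders sum to 3 (valence 4) → 1 H
  atom 3: C, bond orders sum to 2 (valence 4) → 2 H
  atom 4: C, bond orders sum to 1 (valence 4) → 3 H
  atom 5: C, bond orders sum to 3 (valence 4) → 1 H
  atom 6: C, bond orders sum to 1 (valence 4) → 3 H
  atom 7: C, bond orders sum to 4 (valence 4) → 0 H
  atom 8: O, bond orders sum to 2 (valence 2) → 0 H
  atom 9: O, bond orders sum to 1 (valence 2) → 1 H
Totals → C:6, H:11, Br:1, O:2.
In Hill order: C6H11BrO2.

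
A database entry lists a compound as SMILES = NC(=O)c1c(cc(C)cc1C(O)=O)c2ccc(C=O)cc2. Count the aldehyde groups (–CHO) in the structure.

1

The aldehyde motif appears at heavy-atom position 18 in the SMILES.
Other groups present: 1 amide, 1 carboxylic acid.
Aldehyde count: 1.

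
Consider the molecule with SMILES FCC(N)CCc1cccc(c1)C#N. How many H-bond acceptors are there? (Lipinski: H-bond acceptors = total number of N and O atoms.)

2

N atoms: 2; O atoms: 0.
Lipinski HBA = 2 + 0 = 2.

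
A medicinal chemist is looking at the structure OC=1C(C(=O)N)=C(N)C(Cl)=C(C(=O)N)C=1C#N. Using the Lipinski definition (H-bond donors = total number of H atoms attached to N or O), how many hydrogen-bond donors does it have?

Donors: find every N or O and count the H atoms it carries.
  atom 1 (O): bond orders sum to 1 → 1 H
  atom 5 (O): bond orders sum to 2 → 0 H
  atom 6 (N): bond orders sum to 1 → 2 H
  atom 8 (N): bond orders sum to 1 → 2 H
  atom 13 (O): bond orders sum to 2 → 0 H
  atom 14 (N): bond orders sum to 1 → 2 H
  atom 17 (N): bond orders sum to 3 → 0 H
Lipinski HBD = 7.

7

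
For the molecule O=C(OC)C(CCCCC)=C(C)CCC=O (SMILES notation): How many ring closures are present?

0

In SMILES, each pair of matching ring-closure digits denotes one ring-closing bond; the number of such bonds equals the number of independent rings.
Ring-closure bonds here: 0.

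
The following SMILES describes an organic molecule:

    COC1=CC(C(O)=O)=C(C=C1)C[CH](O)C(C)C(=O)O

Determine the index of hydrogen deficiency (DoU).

6

Molecular formula: C13H16O6.
DoU = (2C + 2 + N − H − X) / 2, where X is the halogen count and O/S are ignored.
    = (2·13 + 2 + 0 − 16 − 0) / 2 = 12 / 2 = 6.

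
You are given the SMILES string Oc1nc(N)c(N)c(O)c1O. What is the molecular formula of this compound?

C5H7N3O3

Walk through each heavy atom and fill implicit hydrogens from standard valence (C 4, N 3, O 2, S 2, halogen 1); for lowercase aromatic atoms, an aromatic c carries 1 H when it has two neighbours and 0 H with three, and aromatic n carries 0 H:
  atom 1: O, bond orders sum to 1 (valence 2) → 1 H
  atom 2: aromatic c, 3 neighbours → 0 H
  atom 3: aromatic n, 2 neighbours → 0 H
  atom 4: aromatic c, 3 neighbours → 0 H
  atom 5: N, bond orders sum to 1 (valence 3) → 2 H
  atom 6: aromatic c, 3 neighbours → 0 H
  atom 7: N, bond orders sum to 1 (valence 3) → 2 H
  atom 8: aromatic c, 3 neighbours → 0 H
  atom 9: O, bond orders sum to 1 (valence 2) → 1 H
  atom 10: aromatic c, 3 neighbours → 0 H
  atom 11: O, bond orders sum to 1 (valence 2) → 1 H
Totals → C:5, H:7, N:3, O:3.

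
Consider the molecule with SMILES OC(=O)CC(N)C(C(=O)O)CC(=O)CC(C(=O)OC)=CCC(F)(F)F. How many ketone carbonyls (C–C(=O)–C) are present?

1

The ketone motif appears at heavy-atom position 12 in the SMILES.
Other groups present: 1 alkene, 2 carboxylic acid, 1 ester, 1 primary amine.
Ketone count: 1.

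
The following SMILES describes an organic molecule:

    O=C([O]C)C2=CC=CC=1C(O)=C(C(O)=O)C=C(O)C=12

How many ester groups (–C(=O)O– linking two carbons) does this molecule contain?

The ester motif appears at heavy-atom position 2 in the SMILES.
Other groups present: 1 carboxylic acid, 2 hydroxyl.
Ester count: 1.

1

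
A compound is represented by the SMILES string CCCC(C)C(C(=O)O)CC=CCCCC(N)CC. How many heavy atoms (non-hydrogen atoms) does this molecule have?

19

Every atom symbol written in the SMILES (organic subset) is one heavy atom; implicit H are not written.
Heavy atoms by element → C:16, N:1, O:2.
Total: 19.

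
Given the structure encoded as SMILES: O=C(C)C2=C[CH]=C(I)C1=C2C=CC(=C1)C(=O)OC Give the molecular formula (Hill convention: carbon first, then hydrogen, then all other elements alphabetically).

C14H11IO3

Walk through each heavy atom and fill implicit hydrogens from standard valence (C 4, N 3, O 2, S 2, halogen 1):
  atom 1: O, bond orders sum to 2 (valence 2) → 0 H
  atom 2: C, bond orders sum to 4 (valence 4) → 0 H
  atom 3: C, bond orders sum to 1 (valence 4) → 3 H
  atom 4: C, bond orders sum to 4 (valence 4) → 0 H
  atom 5: C, bond orders sum to 3 (valence 4) → 1 H
  atom 6: C with explicit H count 1
  atom 7: C, bond orders sum to 4 (valence 4) → 0 H
  atom 8: I (halogen, monovalent) → 0 H
  atom 9: C, bond orders sum to 4 (valence 4) → 0 H
  atom 10: C, bond orders sum to 4 (valence 4) → 0 H
  atom 11: C, bond orders sum to 3 (valence 4) → 1 H
  atom 12: C, bond orders sum to 3 (valence 4) → 1 H
  atom 13: C, bond orders sum to 4 (valence 4) → 0 H
  atom 14: C, bond orders sum to 3 (valence 4) → 1 H
  atom 15: C, bond orders sum to 4 (valence 4) → 0 H
  atom 16: O, bond orders sum to 2 (valence 2) → 0 H
  atom 17: O, bond orders sum to 2 (valence 2) → 0 H
  atom 18: C, bond orders sum to 1 (valence 4) → 3 H
Totals → C:14, H:11, I:1, O:3.
In Hill order: C14H11IO3.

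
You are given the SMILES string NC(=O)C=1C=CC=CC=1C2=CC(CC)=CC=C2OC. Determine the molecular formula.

C16H17NO2

Walk through each heavy atom and fill implicit hydrogens from standard valence (C 4, N 3, O 2, S 2, halogen 1):
  atom 1: N, bond orders sum to 1 (valence 3) → 2 H
  atom 2: C, bond orders sum to 4 (valence 4) → 0 H
  atom 3: O, bond orders sum to 2 (valence 2) → 0 H
  atom 4: C, bond orders sum to 4 (valence 4) → 0 H
  atom 5: C, bond orders sum to 3 (valence 4) → 1 H
  atom 6: C, bond orders sum to 3 (valence 4) → 1 H
  atom 7: C, bond orders sum to 3 (valence 4) → 1 H
  atom 8: C, bond orders sum to 3 (valence 4) → 1 H
  atom 9: C, bond orders sum to 4 (valence 4) → 0 H
  atom 10: C, bond orders sum to 4 (valence 4) → 0 H
  atom 11: C, bond orders sum to 3 (valence 4) → 1 H
  atom 12: C, bond orders sum to 4 (valence 4) → 0 H
  atom 13: C, bond orders sum to 2 (valence 4) → 2 H
  atom 14: C, bond orders sum to 1 (valence 4) → 3 H
  atom 15: C, bond orders sum to 3 (valence 4) → 1 H
  atom 16: C, bond orders sum to 3 (valence 4) → 1 H
  atom 17: C, bond orders sum to 4 (valence 4) → 0 H
  atom 18: O, bond orders sum to 2 (valence 2) → 0 H
  atom 19: C, bond orders sum to 1 (valence 4) → 3 H
Totals → C:16, H:17, N:1, O:2.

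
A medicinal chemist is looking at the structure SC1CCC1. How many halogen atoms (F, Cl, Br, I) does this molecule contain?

0

Scan the SMILES for the halogen motif — none present.
Groups that are present: 1 thiol.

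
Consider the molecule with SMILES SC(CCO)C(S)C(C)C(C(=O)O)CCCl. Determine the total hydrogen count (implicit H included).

Walk through each heavy atom and fill implicit hydrogens from standard valence (C 4, N 3, O 2, S 2, halogen 1):
  atom 1: S, bond orders sum to 1 (valence 2) → 1 H
  atom 2: C, bond orders sum to 3 (valence 4) → 1 H
  atom 3: C, bond orders sum to 2 (valence 4) → 2 H
  atom 4: C, bond orders sum to 2 (valence 4) → 2 H
  atom 5: O, bond orders sum to 1 (valence 2) → 1 H
  atom 6: C, bond orders sum to 3 (valence 4) → 1 H
  atom 7: S, bond orders sum to 1 (valence 2) → 1 H
  atom 8: C, bond orders sum to 3 (valence 4) → 1 H
  atom 9: C, bond orders sum to 1 (valence 4) → 3 H
  atom 10: C, bond orders sum to 3 (valence 4) → 1 H
  atom 11: C, bond orders sum to 4 (valence 4) → 0 H
  atom 12: O, bond orders sum to 2 (valence 2) → 0 H
  atom 13: O, bond orders sum to 1 (valence 2) → 1 H
  atom 14: C, bond orders sum to 2 (valence 4) → 2 H
  atom 15: C, bond orders sum to 2 (valence 4) → 2 H
  atom 16: Cl (halogen, monovalent) → 0 H
Total hydrogens: 19.

19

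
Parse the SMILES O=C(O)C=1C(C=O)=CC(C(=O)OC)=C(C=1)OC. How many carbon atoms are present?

11

Count every carbon token in the SMILES (each C, including those in ring-closure positions and inside branches).
Carbon count: 11.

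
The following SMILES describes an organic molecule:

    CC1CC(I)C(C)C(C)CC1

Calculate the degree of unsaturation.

1

Molecular formula: C10H19I.
DoU = (2C + 2 + N − H − X) / 2, where X is the halogen count and O/S are ignored.
    = (2·10 + 2 + 0 − 19 − 1) / 2 = 2 / 2 = 1.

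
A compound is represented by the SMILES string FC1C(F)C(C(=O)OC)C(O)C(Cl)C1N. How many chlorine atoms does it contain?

1

Scan the SMILES for Cl atoms (remember two-letter symbols like Cl and Br are single atoms).
Chlorine count: 1.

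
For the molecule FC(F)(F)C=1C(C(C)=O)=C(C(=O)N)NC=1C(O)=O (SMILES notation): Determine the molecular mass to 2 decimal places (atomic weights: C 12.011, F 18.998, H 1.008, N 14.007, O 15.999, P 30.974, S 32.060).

First, the molecular formula is C9H7F3N2O4 (counting implicit H from valence).
  C: 9 × 12.011 = 108.099
  F: 3 × 18.998 = 56.994
  H: 7 × 1.008 = 7.056
  N: 2 × 14.007 = 28.014
  O: 4 × 15.999 = 63.996
Sum: 9×12.011 + 3×18.998 + 7×1.008 + 2×14.007 + 4×15.999 = 264.159 → 264.16 g/mol.

264.16 g/mol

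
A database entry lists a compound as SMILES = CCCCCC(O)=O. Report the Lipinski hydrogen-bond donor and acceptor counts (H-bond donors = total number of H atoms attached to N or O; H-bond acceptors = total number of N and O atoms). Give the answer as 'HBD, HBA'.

1, 2

Donors: find every N or O and count the H atoms it carries.
  atom 7 (O): bond orders sum to 1 → 1 H
  atom 8 (O): bond orders sum to 2 → 0 H
Lipinski HBD = 1.
Acceptors: N atoms = 0, O atoms = 2 → HBA = 2.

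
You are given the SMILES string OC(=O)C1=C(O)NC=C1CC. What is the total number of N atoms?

Scan the SMILES for N atoms (remember two-letter symbols like Cl and Br are single atoms).
Nitrogen count: 1.

1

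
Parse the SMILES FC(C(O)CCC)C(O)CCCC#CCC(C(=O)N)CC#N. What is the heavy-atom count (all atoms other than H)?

Every atom symbol written in the SMILES (organic subset) is one heavy atom; implicit H are not written.
Heavy atoms by element → C:16, F:1, N:2, O:3.
Total: 22.

22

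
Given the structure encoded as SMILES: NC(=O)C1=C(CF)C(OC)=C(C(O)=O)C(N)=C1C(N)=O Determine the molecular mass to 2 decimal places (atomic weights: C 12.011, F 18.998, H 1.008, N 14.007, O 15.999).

First, the molecular formula is C11H12FN3O5 (counting implicit H from valence).
  C: 11 × 12.011 = 132.121
  F: 1 × 18.998 = 18.998
  H: 12 × 1.008 = 12.096
  N: 3 × 14.007 = 42.021
  O: 5 × 15.999 = 79.995
Sum: 11×12.011 + 1×18.998 + 12×1.008 + 3×14.007 + 5×15.999 = 285.231 → 285.23 g/mol.

285.23 g/mol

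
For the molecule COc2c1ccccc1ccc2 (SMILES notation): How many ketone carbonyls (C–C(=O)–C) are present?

0

Scan the SMILES for the ketone motif — none present.
Groups that are present: 1 ether.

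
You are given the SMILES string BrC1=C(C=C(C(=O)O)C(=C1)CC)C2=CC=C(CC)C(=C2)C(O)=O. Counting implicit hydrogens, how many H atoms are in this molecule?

17

Walk through each heavy atom and fill implicit hydrogens from standard valence (C 4, N 3, O 2, S 2, halogen 1):
  atom 1: Br (halogen, monovalent) → 0 H
  atom 2: C, bond orders sum to 4 (valence 4) → 0 H
  atom 3: C, bond orders sum to 4 (valence 4) → 0 H
  atom 4: C, bond orders sum to 3 (valence 4) → 1 H
  atom 5: C, bond orders sum to 4 (valence 4) → 0 H
  atom 6: C, bond orders sum to 4 (valence 4) → 0 H
  atom 7: O, bond orders sum to 2 (valence 2) → 0 H
  atom 8: O, bond orders sum to 1 (valence 2) → 1 H
  atom 9: C, bond orders sum to 4 (valence 4) → 0 H
  atom 10: C, bond orders sum to 3 (valence 4) → 1 H
  atom 11: C, bond orders sum to 2 (valence 4) → 2 H
  atom 12: C, bond orders sum to 1 (valence 4) → 3 H
  atom 13: C, bond orders sum to 4 (valence 4) → 0 H
  atom 14: C, bond orders sum to 3 (valence 4) → 1 H
  atom 15: C, bond orders sum to 3 (valence 4) → 1 H
  atom 16: C, bond orders sum to 4 (valence 4) → 0 H
  atom 17: C, bond orders sum to 2 (valence 4) → 2 H
  atom 18: C, bond orders sum to 1 (valence 4) → 3 H
  atom 19: C, bond orders sum to 4 (valence 4) → 0 H
  atom 20: C, bond orders sum to 3 (valence 4) → 1 H
  atom 21: C, bond orders sum to 4 (valence 4) → 0 H
  atom 22: O, bond orders sum to 1 (valence 2) → 1 H
  atom 23: O, bond orders sum to 2 (valence 2) → 0 H
Total hydrogens: 17.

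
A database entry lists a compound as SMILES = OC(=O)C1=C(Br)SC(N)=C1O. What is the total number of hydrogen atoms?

Walk through each heavy atom and fill implicit hydrogens from standard valence (C 4, N 3, O 2, S 2, halogen 1):
  atom 1: O, bond orders sum to 1 (valence 2) → 1 H
  atom 2: C, bond orders sum to 4 (valence 4) → 0 H
  atom 3: O, bond orders sum to 2 (valence 2) → 0 H
  atom 4: C, bond orders sum to 4 (valence 4) → 0 H
  atom 5: C, bond orders sum to 4 (valence 4) → 0 H
  atom 6: Br (halogen, monovalent) → 0 H
  atom 7: S, bond orders sum to 2 (valence 2) → 0 H
  atom 8: C, bond orders sum to 4 (valence 4) → 0 H
  atom 9: N, bond orders sum to 1 (valence 3) → 2 H
  atom 10: C, bond orders sum to 4 (valence 4) → 0 H
  atom 11: O, bond orders sum to 1 (valence 2) → 1 H
Total hydrogens: 4.

4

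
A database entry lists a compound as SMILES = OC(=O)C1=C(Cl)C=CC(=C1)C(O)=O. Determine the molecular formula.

Walk through each heavy atom and fill implicit hydrogens from standard valence (C 4, N 3, O 2, S 2, halogen 1):
  atom 1: O, bond orders sum to 1 (valence 2) → 1 H
  atom 2: C, bond orders sum to 4 (valence 4) → 0 H
  atom 3: O, bond orders sum to 2 (valence 2) → 0 H
  atom 4: C, bond orders sum to 4 (valence 4) → 0 H
  atom 5: C, bond orders sum to 4 (valence 4) → 0 H
  atom 6: Cl (halogen, monovalent) → 0 H
  atom 7: C, bond orders sum to 3 (valence 4) → 1 H
  atom 8: C, bond orders sum to 3 (valence 4) → 1 H
  atom 9: C, bond orders sum to 4 (valence 4) → 0 H
  atom 10: C, bond orders sum to 3 (valence 4) → 1 H
  atom 11: C, bond orders sum to 4 (valence 4) → 0 H
  atom 12: O, bond orders sum to 1 (valence 2) → 1 H
  atom 13: O, bond orders sum to 2 (valence 2) → 0 H
Totals → C:8, H:5, Cl:1, O:4.

C8H5ClO4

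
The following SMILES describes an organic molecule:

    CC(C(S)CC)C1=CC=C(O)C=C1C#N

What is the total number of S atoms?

1

Scan the SMILES for S atoms (remember two-letter symbols like Cl and Br are single atoms).
Sulfur count: 1.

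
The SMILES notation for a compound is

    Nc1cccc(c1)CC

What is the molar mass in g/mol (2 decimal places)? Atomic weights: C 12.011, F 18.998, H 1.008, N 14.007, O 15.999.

121.18 g/mol

First, the molecular formula is C8H11N (counting implicit H from valence).
  C: 8 × 12.011 = 96.088
  H: 11 × 1.008 = 11.088
  N: 1 × 14.007 = 14.007
Sum: 8×12.011 + 11×1.008 + 1×14.007 = 121.183 → 121.18 g/mol.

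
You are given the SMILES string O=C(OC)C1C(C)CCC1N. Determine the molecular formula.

Walk through each heavy atom and fill implicit hydrogens from standard valence (C 4, N 3, O 2, S 2, halogen 1):
  atom 1: O, bond orders sum to 2 (valence 2) → 0 H
  atom 2: C, bond orders sum to 4 (valence 4) → 0 H
  atom 3: O, bond orders sum to 2 (valence 2) → 0 H
  atom 4: C, bond orders sum to 1 (valence 4) → 3 H
  atom 5: C, bond orders sum to 3 (valence 4) → 1 H
  atom 6: C, bond orders sum to 3 (valence 4) → 1 H
  atom 7: C, bond orders sum to 1 (valence 4) → 3 H
  atom 8: C, bond orders sum to 2 (valence 4) → 2 H
  atom 9: C, bond orders sum to 2 (valence 4) → 2 H
  atom 10: C, bond orders sum to 3 (valence 4) → 1 H
  atom 11: N, bond orders sum to 1 (valence 3) → 2 H
Totals → C:8, H:15, N:1, O:2.
In Hill order: C8H15NO2.

C8H15NO2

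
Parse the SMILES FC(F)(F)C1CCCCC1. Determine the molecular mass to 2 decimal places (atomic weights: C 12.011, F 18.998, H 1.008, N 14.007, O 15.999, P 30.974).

First, the molecular formula is C7H11F3 (counting implicit H from valence).
  C: 7 × 12.011 = 84.077
  F: 3 × 18.998 = 56.994
  H: 11 × 1.008 = 11.088
Sum: 7×12.011 + 3×18.998 + 11×1.008 = 152.159 → 152.16 g/mol.

152.16 g/mol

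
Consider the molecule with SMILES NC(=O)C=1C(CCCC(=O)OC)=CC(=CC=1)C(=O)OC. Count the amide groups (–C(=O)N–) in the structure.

The amide motif appears at heavy-atom position 2 in the SMILES.
Other groups present: 2 ester.
Amide count: 1.

1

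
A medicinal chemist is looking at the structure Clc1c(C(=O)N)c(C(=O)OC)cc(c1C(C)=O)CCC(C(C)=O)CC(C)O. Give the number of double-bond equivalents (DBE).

8

Molecular formula: C19H24ClNO6.
DoU = (2C + 2 + N − H − X) / 2, where X is the halogen count and O/S are ignored.
    = (2·19 + 2 + 1 − 24 − 1) / 2 = 16 / 2 = 8.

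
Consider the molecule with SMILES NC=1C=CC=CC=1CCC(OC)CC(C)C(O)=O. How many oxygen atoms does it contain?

3

Scan the SMILES for O atoms (remember two-letter symbols like Cl and Br are single atoms).
Oxygen count: 3.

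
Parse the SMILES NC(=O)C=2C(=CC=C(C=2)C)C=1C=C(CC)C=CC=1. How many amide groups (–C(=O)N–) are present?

1

The amide motif appears at heavy-atom position 2 in the SMILES.
Amide count: 1.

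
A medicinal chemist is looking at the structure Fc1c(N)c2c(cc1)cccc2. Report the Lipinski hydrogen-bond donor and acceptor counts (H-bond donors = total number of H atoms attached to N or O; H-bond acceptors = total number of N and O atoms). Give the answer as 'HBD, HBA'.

Donors: find every N or O and count the H atoms it carries.
  atom 4 (N): bond orders sum to 1 → 2 H
Lipinski HBD = 2.
Acceptors: N atoms = 1, O atoms = 0 → HBA = 1.

2, 1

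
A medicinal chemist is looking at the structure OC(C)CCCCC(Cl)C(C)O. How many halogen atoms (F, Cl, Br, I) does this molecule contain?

1

Halogen atoms appear at heavy-atom position 9 (1×Cl).
Other groups present: 2 hydroxyl.
Halogen count: 1.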